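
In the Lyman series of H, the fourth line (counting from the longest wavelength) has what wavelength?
94.92345 nm

The lines of a series are numbered from the longest wavelength (smallest ΔE) outward; the fourth line is the transition from n = n_f + 4 to n_f.
The Lyman series has all transitions ending at n_f = 1.

For H, the fourth line (δ-line) is the jump from n = 5 to n = 1:
E_5 = -13.6057 / 5² = -0.5442280 eV
E_1 = -13.6057 / 1² = -13.6057000 eV
ΔE = E_5 - E_1 = 13.0614720 eV

λ = hc/E = 1239.84 eV·nm / 13.0614720 eV
λ = 94.92345 nm

This is the δ-line of the Lyman series in H.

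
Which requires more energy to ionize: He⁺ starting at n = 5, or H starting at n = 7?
He⁺ at n = 5 (E = -2.18 eV)

Using E_n = -13.6057 Z² / n² eV:

He⁺ (Z = 2) at n = 5:
E = -13.6057 × 2² / 5² = -13.6057 × 4 / 25 = -2.17691 eV

H (Z = 1) at n = 7:
E = -13.6057 × 1² / 7² = -13.6057 × 1 / 49 = -0.27767 eV

Since -2.17691 eV < -0.27767 eV,
He⁺ at n = 5 is more tightly bound (requires more energy to ionize).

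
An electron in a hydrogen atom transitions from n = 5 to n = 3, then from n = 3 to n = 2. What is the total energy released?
2.8572 eV

The energy levels of hydrogen are E_n = -13.6057 / n² eV.

First transition (5 → 3):
ΔE₁ = |E_3 - E_5|
ΔE₁ = |-1.5117444444 - (-0.5442280000)| = 0.9675164 eV

Second transition (3 → 2):
ΔE₂ = |E_2 - E_3|
ΔE₂ = |-3.4014250000 - (-1.5117444444)| = 1.8896806 eV

Total energy released:
E_total = ΔE₁ + ΔE₂ = 0.9675164 + 1.8896806 = 2.8572 eV

Note: This equals the direct transition 5 → 2: 2.8572 eV ✓
Energy is conserved regardless of the path taken.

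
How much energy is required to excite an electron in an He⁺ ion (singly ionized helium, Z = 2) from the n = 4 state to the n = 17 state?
3.2131 eV

The energy levels of a hydrogen-like atom are E_n = -13.6057 Z² eV / n².

Energy at n = 4: E_4 = -13.6057 × 2² / 4² = -3.4014250 eV
Energy at n = 17: E_17 = -13.6057 × 2² / 17² = -0.1883142 eV

The excitation energy is the difference:
ΔE = E_17 - E_4
ΔE = -0.1883142 - (-3.4014250)
ΔE = 3.2131 eV

Since this is positive, energy must be absorbed (photon absorption).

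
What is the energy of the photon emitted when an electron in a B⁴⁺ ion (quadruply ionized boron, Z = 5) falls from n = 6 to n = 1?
330.6941 eV

The energy levels are E_n = -13.6057 Z² eV / n².

Energy at n = 6: E_6 = -13.6057 × 5² / 6² = -9.4484028 eV
Energy at n = 1: E_1 = -13.6057 × 5² / 1² = -340.1425000 eV

For emission (electron falling to lower state), the photon energy is:
E_photon = E_6 - E_1 = |-9.4484028 - (-340.1425000)|
E_photon = 330.6941 eV

This energy is carried away by the emitted photon.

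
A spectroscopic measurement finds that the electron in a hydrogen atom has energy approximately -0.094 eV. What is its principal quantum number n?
n = 12

The exact energy levels follow E_n = -13.6057 eV / n².

The measured value (-0.094 eV) is reported to only 2 significant figures, so we must test candidate n values and see which one matches to that precision.

Candidate energies:
  n = 10:  E = -13.6057/10² = -0.13606 eV
  n = 11:  E = -13.6057/11² = -0.11244 eV
  n = 12:  E = -13.6057/12² = -0.09448 eV  ← matches
  n = 13:  E = -13.6057/13² = -0.08051 eV
  n = 14:  E = -13.6057/14² = -0.06942 eV

Checking against the measurement of -0.094 eV (2 sig figs), only n = 12 agrees:
E_12 = -0.09448 eV, which rounds to -0.094 eV ✓

Therefore n = 12.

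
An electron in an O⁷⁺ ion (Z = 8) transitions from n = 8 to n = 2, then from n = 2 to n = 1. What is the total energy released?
857.15910 eV

The energy levels of O⁷⁺ are E_n = -13.6057 × 8² / n² eV.

First transition (8 → 2):
ΔE₁ = |E_2 - E_8|
ΔE₁ = |-217.69120000000 - (-13.60570000000)| = 204.08550000 eV

Second transition (2 → 1):
ΔE₂ = |E_1 - E_2|
ΔE₂ = |-870.76480000000 - (-217.69120000000)| = 653.07360000 eV

Total energy released:
E_total = ΔE₁ + ΔE₂ = 204.08550000 + 653.07360000 = 857.15910 eV

Note: This equals the direct transition 8 → 1: 857.15910 eV ✓
Energy is conserved regardless of the path taken.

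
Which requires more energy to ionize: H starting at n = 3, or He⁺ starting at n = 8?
H at n = 3 (E = -1.512 eV)

Using E_n = -13.6057 Z² / n² eV:

H (Z = 1) at n = 3:
E = -13.6057 × 1² / 3² = -13.6057 × 1 / 9 = -1.511744 eV

He⁺ (Z = 2) at n = 8:
E = -13.6057 × 2² / 8² = -13.6057 × 4 / 64 = -0.850356 eV

Since -1.511744 eV < -0.850356 eV,
H at n = 3 is more tightly bound (requires more energy to ionize).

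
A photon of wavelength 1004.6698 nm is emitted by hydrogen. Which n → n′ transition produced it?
n = 7 → n = 3

First, find the photon energy from the wavelength (hc = 1239.84 eV·nm):
E = hc/λ = 1239.84 eV·nm / 1004.6698 nm = 1.2340771 eV

The energy levels of hydrogen satisfy E_n = -13.6057 / n² eV, so an emission n_i → n_f releases
ΔE = 13.6057 × (1/n_f² − 1/n_i²) eV.

Setting ΔE equal to the photon energy:
1/n_f² − 1/n_i² = 1.2340771 / 13.6057 = 0.090702948

Since 1/n_i² must be positive, we need 1/n_f² > 0.090702948, i.e. n_f ≤ 3. For each allowed n_f, solve n_i = (1/n_f² − 0.090702948)^(−1/2) and check whether it is a whole number:
  n_f = 1: 1/n_i² = 1.000000000 − 0.090702948 = 0.909297052 → n_i = 1.049  (not an integer) ✗
  n_f = 2: 1/n_i² = 0.250000000 − 0.090702948 = 0.159297052 → n_i = 2.506  (not an integer) ✗
  n_f = 3: 1/n_i² = 0.111111111 − 0.090702948 = 0.020408163 → n_i = 7.000  → integer, n_i = 7 ✓

Only n_f = 3 gives an integer upper level, n_i = 7.

The transition is from n = 7 to n = 3 (emission).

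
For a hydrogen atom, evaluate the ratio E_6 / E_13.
4.69

Using E_n = -13.6057 Z² / n² eV with Z = 1:

E_6 = -13.6057 / 6² = -13.6057 / 36 = -0.37793611 eV
E_13 = -13.6057 / 13² = -13.6057 / 169 = -0.08050710 eV

The ratio is:
E_6/E_13 = (-0.37793611) / (-0.08050710)
E_6/E_13 = (-13.6057/36) / (-13.6057/169)
E_6/E_13 = 169/36
E_6/E_13 = 4.69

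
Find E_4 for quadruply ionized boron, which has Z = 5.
-21.259 eV

For hydrogen-like ions, the energy levels scale with Z²:
E_n = -13.6057 Z² / n² eV

For B⁴⁺ (Z = 5) at n = 4:
E_4 = -13.6057 × 5² / 4²
E_4 = -13.6057 × 25 / 16
E_4 = -340.1425 / 16
E_4 = -21.259 eV

The energy is 25 times more negative than hydrogen at the same n due to the stronger nuclear charge.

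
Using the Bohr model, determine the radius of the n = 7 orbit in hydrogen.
2.59297 nm (or 25.92968 Å)

The Bohr radius formula is:
r_n = n² a₀ / Z

where a₀ = 0.05291772 nm is the Bohr radius.

For H (Z = 1) at n = 7:
r_7 = 7² × 0.05291772 nm / 1
r_7 = 49 × 0.05291772 nm / 1
r_7 = 2.592968 nm / 1
r_7 = 2.59297 nm

The electron orbits at approximately 2.59297 nm from the nucleus.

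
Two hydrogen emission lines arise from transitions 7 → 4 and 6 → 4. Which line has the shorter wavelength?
7 → 4

Calculate the energy for each transition:

Transition 7 → 4:
ΔE₁ = |E_4 - E_7| = |-13.6057/4² - (-13.6057/7²)|
ΔE₁ = |-0.85035625000 - (-0.27766734694)| = 0.57268890 eV

Transition 6 → 4:
ΔE₂ = |E_4 - E_6| = |-13.6057/4² - (-13.6057/6²)|
ΔE₂ = |-0.85035625000 - (-0.37793611111)| = 0.47242014 eV

Since 0.57268890 eV > 0.47242014 eV, the transition 7 → 4 emits the more energetic photon.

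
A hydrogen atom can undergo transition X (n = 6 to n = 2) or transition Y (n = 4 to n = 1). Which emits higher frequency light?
4 → 1

Calculate the energy for each transition:

Transition 6 → 2:
ΔE₁ = |E_2 - E_6| = |-13.6057/2² - (-13.6057/6²)|
ΔE₁ = |-3.40142500000 - (-0.37793611111)| = 3.02348889 eV

Transition 4 → 1:
ΔE₂ = |E_1 - E_4| = |-13.6057/1² - (-13.6057/4²)|
ΔE₂ = |-13.60570000000 - (-0.85035625000)| = 12.75534375 eV

Since 12.75534375 eV > 3.02348889 eV, the transition 4 → 1 emits the more energetic photon.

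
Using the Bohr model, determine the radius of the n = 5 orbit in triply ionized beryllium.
0.3307 nm (or 3.3074 Å)

The Bohr radius formula is:
r_n = n² a₀ / Z

where a₀ = 0.0529177 nm is the Bohr radius.

For Be³⁺ (Z = 4) at n = 5:
r_5 = 5² × 0.0529177 nm / 4
r_5 = 25 × 0.0529177 nm / 4
r_5 = 1.32294 nm / 4
r_5 = 0.3307 nm

The electron orbits at approximately 0.3307 nm from the nucleus.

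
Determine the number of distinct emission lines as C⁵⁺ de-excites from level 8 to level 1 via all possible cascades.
28

The electron can occupy levels n = 1, 2, ..., 8 during de-excitation — that is m = 8 - 1 + 1 = 8 distinct levels.

The number of distinct spectral lines equals the number of ways to choose 2 of these m levels (each pair gives one possible emission transition):

Number of lines = m(m-1)/2 = 8×7/2 = 28

These correspond to all possible transitions between the 8 levels:
8 → 7, 8 → 6, 8 → 5, 8 → 4, 8 → 3, 8 → 2, 8 → 1, 7 → 6...

Each transition produces a photon with a unique energy (and thus wavelength). This count does not depend on Z.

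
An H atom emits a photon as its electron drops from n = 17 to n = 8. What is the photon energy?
0.16551 eV

The energy levels are E_n = -13.6057 eV / n².

Energy at n = 17: E_17 = -13.6057 / 17² = -0.04707855 eV
Energy at n = 8: E_8 = -13.6057 / 8² = -0.21258906 eV

For emission (electron falling to lower state), the photon energy is:
E_photon = E_17 - E_8 = |-0.04707855 - (-0.21258906)|
E_photon = 0.16551 eV

This energy is carried away by the emitted photon.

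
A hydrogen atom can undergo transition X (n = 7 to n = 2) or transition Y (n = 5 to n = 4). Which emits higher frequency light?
7 → 2

Calculate the energy for each transition:

Transition 7 → 2:
ΔE₁ = |E_2 - E_7| = |-13.6057/2² - (-13.6057/7²)|
ΔE₁ = |-3.40142500 - (-0.27766735)| = 3.12376 eV

Transition 5 → 4:
ΔE₂ = |E_4 - E_5| = |-13.6057/4² - (-13.6057/5²)|
ΔE₂ = |-0.85035625 - (-0.54422800)| = 0.30613 eV

Since 3.12376 eV > 0.30613 eV, the transition 7 → 2 emits the more energetic photon.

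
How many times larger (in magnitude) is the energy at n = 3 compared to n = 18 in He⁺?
36.00

Using E_n = -13.6057 Z² / n² eV with Z = 2:

E_3 = -13.6057 × 2² / 3² = -54.4228 / 9 = -6.04697778 eV
E_18 = -13.6057 × 2² / 18² = -54.4228 / 324 = -0.16797160 eV

The ratio is:
E_3/E_18 = (-6.04697778) / (-0.16797160)
E_3/E_18 = (-54.4228/9) / (-54.4228/324)
E_3/E_18 = 324/9
E_3/E_18 = 36.00
(Note: the Z² factors cancel in the ratio.)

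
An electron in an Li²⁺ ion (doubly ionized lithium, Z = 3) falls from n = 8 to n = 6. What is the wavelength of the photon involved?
833.16 nm

First, find the transition energy using E_n = -13.6057 Z² / n² eV:
E_8 = -13.6057 × 3² / 8² = -1.913302 eV
E_6 = -13.6057 × 3² / 6² = -3.401425 eV

Photon energy: |ΔE| = |E_6 - E_8| = 1.488123 eV

Convert to wavelength using E = hc/λ with hc = 1239.84 eV·nm:
λ = hc/E = 1239.84 eV·nm / 1.488123 eV
λ = 833.16 nm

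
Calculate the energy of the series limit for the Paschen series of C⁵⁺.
54.42 eV

The series limit corresponds to the transition from n = ∞ to n = 3.
This is the highest energy (shortest wavelength) transition in the Paschen series.

E_∞ = 0 eV
E_3 = -13.6057 × 6² / 3² = -54.42 eV

Energy at series limit:
ΔE = E_∞ - E_3 = 0 - (-54.42) = 54.42 eV

This energy equals the ionization energy from the n = 3 state of C⁵⁺.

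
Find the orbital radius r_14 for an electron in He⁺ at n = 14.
5.18594 nm (or 51.85937 Å)

The Bohr radius formula is:
r_n = n² a₀ / Z

where a₀ = 0.05291772 nm is the Bohr radius.

For He⁺ (Z = 2) at n = 14:
r_14 = 14² × 0.05291772 nm / 2
r_14 = 196 × 0.05291772 nm / 2
r_14 = 10.371873 nm / 2
r_14 = 5.18594 nm

The electron orbits at approximately 5.18594 nm from the nucleus.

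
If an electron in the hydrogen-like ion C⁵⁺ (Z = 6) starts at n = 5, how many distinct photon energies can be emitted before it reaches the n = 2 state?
6

The electron can occupy levels n = 2, 3, ..., 5 during de-excitation — that is m = 5 - 2 + 1 = 4 distinct levels.

The number of distinct spectral lines equals the number of ways to choose 2 of these m levels (each pair gives one possible emission transition):

Number of lines = m(m-1)/2 = 4×3/2 = 6

These correspond to all possible transitions between the 4 levels:
5 → 4, 5 → 3, 5 → 2, 4 → 3, 4 → 2, 3 → 2

Each transition produces a photon with a unique energy (and thus wavelength). This count does not depend on Z.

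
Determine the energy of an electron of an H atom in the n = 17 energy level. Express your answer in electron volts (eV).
-0.047079 eV

The energy levels of a hydrogen-like atom are given by:
E_n = -13.6057 eV / n²

For n = 17:
E_17 = -13.6057 eV / 17²
E_17 = -13.6057 eV / 289
E_17 = -0.047079 eV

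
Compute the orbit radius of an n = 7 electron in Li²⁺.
0.8643 nm (or 8.6432 Å)

The Bohr radius formula is:
r_n = n² a₀ / Z

where a₀ = 0.0529177 nm is the Bohr radius.

For Li²⁺ (Z = 3) at n = 7:
r_7 = 7² × 0.0529177 nm / 3
r_7 = 49 × 0.0529177 nm / 3
r_7 = 2.59297 nm / 3
r_7 = 0.8643 nm

The electron orbits at approximately 0.8643 nm from the nucleus.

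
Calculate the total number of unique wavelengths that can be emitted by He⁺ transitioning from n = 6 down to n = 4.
3

The electron can occupy levels n = 4, 5, ..., 6 during de-excitation — that is m = 6 - 4 + 1 = 3 distinct levels.

The number of distinct spectral lines equals the number of ways to choose 2 of these m levels (each pair gives one possible emission transition):

Number of lines = m(m-1)/2 = 3×2/2 = 3

These correspond to all possible transitions between the 3 levels:
6 → 5, 6 → 4, 5 → 4

Each transition produces a photon with a unique energy (and thus wavelength). This count does not depend on Z.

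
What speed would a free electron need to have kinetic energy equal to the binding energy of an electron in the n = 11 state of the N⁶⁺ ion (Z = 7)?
1.3922e+06 m/s (or 0.464% of c)

The binding energy at n = 11 for N⁶⁺ is:
E_11 = -13.6057 × 7²/11² = -5.5097463 eV
|E_11| = 5.5097463 eV

Convert to Joules:
KE = 5.5097463 eV × (1.602177 × 10⁻¹⁹ J/eV) = 8.827589e-19 J

Using KE = ½mv²:
v = √(2·KE/m_e)
v = √(2 × 8.827589e-19 J / 9.10938 × 10⁻³¹ kg)
v = 1.3922e+06 m/s

This is approximately 0.464% the speed of light.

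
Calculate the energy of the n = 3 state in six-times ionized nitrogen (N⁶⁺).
-74.08 eV

For hydrogen-like ions, the energy levels scale with Z²:
E_n = -13.6057 Z² / n² eV

For N⁶⁺ (Z = 7) at n = 3:
E_3 = -13.6057 × 7² / 3²
E_3 = -13.6057 × 49 / 9
E_3 = -666.6793 / 9
E_3 = -74.08 eV

The energy is 49 times more negative than hydrogen at the same n due to the stronger nuclear charge.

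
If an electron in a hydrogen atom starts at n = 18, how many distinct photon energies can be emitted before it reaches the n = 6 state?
78

The electron can occupy levels n = 6, 7, ..., 18 during de-excitation — that is m = 18 - 6 + 1 = 13 distinct levels.

The number of distinct spectral lines equals the number of ways to choose 2 of these m levels (each pair gives one possible emission transition):

Number of lines = m(m-1)/2 = 13×12/2 = 78

These correspond to all possible transitions between the 13 levels:
18 → 17, 18 → 16, 18 → 15, 18 → 14, 18 → 13, 18 → 12, 18 → 11, 18 → 10...

Each transition produces a photon with a unique energy (and thus wavelength). This count does not depend on Z.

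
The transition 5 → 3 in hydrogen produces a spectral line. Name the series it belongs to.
Paschen series

The spectral series in hydrogen are named based on the final (lower) energy level:
- Lyman series: n_final = 1 (ultraviolet)
- Balmer series: n_final = 2 (visible/near-UV)
- Paschen series: n_final = 3 (infrared)
- Brackett series: n_final = 4 (infrared)
- Pfund series: n_final = 5 (far infrared)

Since this transition ends at n = 3, it belongs to the Paschen series.

For reference, this 5 → 3 line has photon energy
ΔE = 13.6057 eV × (1/3² - 1/5²) = 0.96751644 eV,
corresponding to wavelength λ = hc/ΔE = 1239.84 eV·nm / 0.96751644 eV = 1281.47 nm in the infrared region.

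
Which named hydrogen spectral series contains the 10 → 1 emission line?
Lyman series

The spectral series in hydrogen are named based on the final (lower) energy level:
- Lyman series: n_final = 1 (ultraviolet)
- Balmer series: n_final = 2 (visible/near-UV)
- Paschen series: n_final = 3 (infrared)
- Brackett series: n_final = 4 (infrared)
- Pfund series: n_final = 5 (far infrared)

Since this transition ends at n = 1, it belongs to the Lyman series.

For reference, this 10 → 1 line has photon energy
ΔE = 13.6057 eV × (1/1² - 1/10²) = 13.4696430 eV,
corresponding to wavelength λ = hc/ΔE = 1239.84 eV·nm / 13.4696430 eV = 92.04698 nm in the ultraviolet region.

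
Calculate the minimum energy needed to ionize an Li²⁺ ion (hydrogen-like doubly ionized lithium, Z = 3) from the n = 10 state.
1.22451 eV

The ionization energy is the energy needed to remove the electron completely (n → ∞).

For a hydrogen-like ion with Z = 3, E_n = -13.6057 Z² / n² eV.

At n = 10: E_10 = -13.6057 × 3² / 10² = -1.22451300 eV
At n = ∞: E_∞ = 0 eV

Ionization energy = E_∞ - E_10 = 0 - (-1.22451300) = 1.22451300 eV
Ionization energy ≈ 1.22451 eV

This is also called the binding energy of the electron in state n = 10.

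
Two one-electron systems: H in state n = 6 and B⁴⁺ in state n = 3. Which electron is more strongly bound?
B⁴⁺ at n = 3 (E = -37.79361 eV)

Using E_n = -13.6057 Z² / n² eV:

H (Z = 1) at n = 6:
E = -13.6057 × 1² / 6² = -13.6057 × 1 / 36 = -0.37793611 eV

B⁴⁺ (Z = 5) at n = 3:
E = -13.6057 × 5² / 3² = -13.6057 × 25 / 9 = -37.79361111 eV

Since -37.79361111 eV < -0.37793611 eV,
B⁴⁺ at n = 3 is more tightly bound (requires more energy to ionize).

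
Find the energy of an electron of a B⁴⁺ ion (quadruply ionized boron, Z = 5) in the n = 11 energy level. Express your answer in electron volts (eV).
-2.811095 eV

The energy levels of a hydrogen-like atom are given by:
E_n = -13.6057 Z² / n² eV  (with Z = 5 for B⁴⁺)

For n = 11:
E_11 = -13.6057 × 5² / 11²
E_11 = -13.6057 × 25 / 121
E_11 = -2.811095 eV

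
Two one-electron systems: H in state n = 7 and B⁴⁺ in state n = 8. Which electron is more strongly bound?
B⁴⁺ at n = 8 (E = -5.315 eV)

Using E_n = -13.6057 Z² / n² eV:

H (Z = 1) at n = 7:
E = -13.6057 × 1² / 7² = -13.6057 × 1 / 49 = -0.277667 eV

B⁴⁺ (Z = 5) at n = 8:
E = -13.6057 × 5² / 8² = -13.6057 × 25 / 64 = -5.314727 eV

Since -5.314727 eV < -0.277667 eV,
B⁴⁺ at n = 8 is more tightly bound (requires more energy to ionize).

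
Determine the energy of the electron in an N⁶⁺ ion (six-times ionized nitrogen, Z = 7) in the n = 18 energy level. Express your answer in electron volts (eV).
-2.0577 eV

The energy levels of a hydrogen-like atom are given by:
E_n = -13.6057 Z² / n² eV  (with Z = 7 for N⁶⁺)

For n = 18:
E_18 = -13.6057 × 7² / 18²
E_18 = -13.6057 × 49 / 324
E_18 = -2.0577 eV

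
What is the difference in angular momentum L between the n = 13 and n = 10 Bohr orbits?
3.164e-34 J·s (or 3ℏ)

In the Bohr model, L_n = nℏ where ℏ = 1.05457e-34 J·s.

L_13 = 13ℏ = 1.37094e-33 J·s
L_10 = 10ℏ = 1.05457e-33 J·s

ΔL = L_13 - L_10 = (13 - 10)ℏ = 3ℏ
ΔL = 3 × 1.05457e-34 J·s = 3.164e-34 J·s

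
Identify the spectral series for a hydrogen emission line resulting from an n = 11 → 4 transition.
Brackett series

The spectral series in hydrogen are named based on the final (lower) energy level:
- Lyman series: n_final = 1 (ultraviolet)
- Balmer series: n_final = 2 (visible/near-UV)
- Paschen series: n_final = 3 (infrared)
- Brackett series: n_final = 4 (infrared)
- Pfund series: n_final = 5 (far infrared)

Since this transition ends at n = 4, it belongs to the Brackett series.

For reference, this 11 → 4 line has photon energy
ΔE = 13.6057 eV × (1/4² - 1/11²) = 0.737912448 eV,
corresponding to wavelength λ = hc/ΔE = 1239.84 eV·nm / 0.737912448 eV = 1680.199 nm in the infrared region.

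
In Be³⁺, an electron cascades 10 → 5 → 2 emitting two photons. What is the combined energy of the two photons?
52.2459 eV

The energy levels of Be³⁺ are E_n = -13.6057 × 4² / n² eV.

First transition (10 → 5):
ΔE₁ = |E_5 - E_10|
ΔE₁ = |-8.7076480000 - (-2.1769120000)| = 6.5307360 eV

Second transition (5 → 2):
ΔE₂ = |E_2 - E_5|
ΔE₂ = |-54.4228000000 - (-8.7076480000)| = 45.7151520 eV

Total energy released:
E_total = ΔE₁ + ΔE₂ = 6.5307360 + 45.7151520 = 52.2459 eV

Note: This equals the direct transition 10 → 2: 52.2459 eV ✓
Energy is conserved regardless of the path taken.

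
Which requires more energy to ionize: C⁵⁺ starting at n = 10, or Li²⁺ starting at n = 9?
C⁵⁺ at n = 10 (E = -4.898 eV)

Using E_n = -13.6057 Z² / n² eV:

C⁵⁺ (Z = 6) at n = 10:
E = -13.6057 × 6² / 10² = -13.6057 × 36 / 100 = -4.898052 eV

Li²⁺ (Z = 3) at n = 9:
E = -13.6057 × 3² / 9² = -13.6057 × 9 / 81 = -1.511744 eV

Since -4.898052 eV < -1.511744 eV,
C⁵⁺ at n = 10 is more tightly bound (requires more energy to ionize).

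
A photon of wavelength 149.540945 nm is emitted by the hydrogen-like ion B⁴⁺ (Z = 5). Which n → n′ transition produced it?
n = 8 → n = 5

First, find the photon energy from the wavelength (hc = 1239.84 eV·nm):
E = hc/λ = 1239.84 eV·nm / 149.540945 nm = 8.2909734 eV

The energy levels of B⁴⁺ satisfy E_n = -13.6057 × 5² / n² eV, so an emission n_i → n_f releases
ΔE = 13.6057 × 5² × (1/n_f² − 1/n_i²) eV.

Setting ΔE equal to the photon energy:
1/n_f² − 1/n_i² = 8.2909734 / (13.6057 × 5²) = 0.024375000

Since 1/n_i² must be positive, we need 1/n_f² > 0.024375000, i.e. n_f ≤ 6. For each allowed n_f, solve n_i = (1/n_f² − 0.024375000)^(−1/2) and check whether it is a whole number:
  n_f = 1: 1/n_i² = 1.000000000 − 0.024375000 = 0.975625000 → n_i = 1.012  (not an integer) ✗
  n_f = 2: 1/n_i² = 0.250000000 − 0.024375000 = 0.225625000 → n_i = 2.105  (not an integer) ✗
  n_f = 3: 1/n_i² = 0.111111111 − 0.024375000 = 0.086736111 → n_i = 3.395  (not an integer) ✗
  n_f = 4: 1/n_i² = 0.062500000 − 0.024375000 = 0.038125000 → n_i = 5.121  (not an integer) ✗
  n_f = 5: 1/n_i² = 0.040000000 − 0.024375000 = 0.015625000 → n_i = 8.000  → integer, n_i = 8 ✓
  n_f = 6: 1/n_i² = 0.027777778 − 0.024375000 = 0.003402778 → n_i = 17.143  (not an integer) ✗

Only n_f = 5 gives an integer upper level, n_i = 8.

The transition is from n = 8 to n = 5 (emission).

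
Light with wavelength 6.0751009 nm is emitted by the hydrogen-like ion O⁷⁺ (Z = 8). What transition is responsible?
n = 8 → n = 2

First, find the photon energy from the wavelength (hc = 1239.84 eV·nm):
E = hc/λ = 1239.84 eV·nm / 6.0751009 nm = 204.08550 eV

The energy levels of O⁷⁺ satisfy E_n = -13.6057 × 8² / n² eV, so an emission n_i → n_f releases
ΔE = 13.6057 × 8² × (1/n_f² − 1/n_i²) eV.

Setting ΔE equal to the photon energy:
1/n_f² − 1/n_i² = 204.08550 / (13.6057 × 8²) = 0.23437500

Since 1/n_i² must be positive, we need 1/n_f² > 0.23437500, i.e. n_f ≤ 2. For each allowed n_f, solve n_i = (1/n_f² − 0.23437500)^(−1/2) and check whether it is a whole number:
  n_f = 1: 1/n_i² = 1.00000000 − 0.23437500 = 0.76562500 → n_i = 1.143  (not an integer) ✗
  n_f = 2: 1/n_i² = 0.25000000 − 0.23437500 = 0.01562500 → n_i = 8.000  → integer, n_i = 8 ✓

Only n_f = 2 gives an integer upper level, n_i = 8.

The transition is from n = 8 to n = 2 (emission).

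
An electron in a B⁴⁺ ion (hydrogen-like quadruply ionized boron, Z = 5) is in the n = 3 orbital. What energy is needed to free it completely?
37.794 eV

The ionization energy is the energy needed to remove the electron completely (n → ∞).

For a hydrogen-like ion with Z = 5, E_n = -13.6057 Z² / n² eV.

At n = 3: E_3 = -13.6057 × 5² / 3² = -37.793611 eV
At n = ∞: E_∞ = 0 eV

Ionization energy = E_∞ - E_3 = 0 - (-37.793611) = 37.793611 eV
Ionization energy ≈ 37.794 eV

This is also called the binding energy of the electron in state n = 3.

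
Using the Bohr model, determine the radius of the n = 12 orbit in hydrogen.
7.6202 nm (or 76.2015 Å)

The Bohr radius formula is:
r_n = n² a₀ / Z

where a₀ = 0.0529177 nm is the Bohr radius.

For H (Z = 1) at n = 12:
r_12 = 12² × 0.0529177 nm / 1
r_12 = 144 × 0.0529177 nm / 1
r_12 = 7.62015 nm / 1
r_12 = 7.6202 nm

The electron orbits at approximately 7.6202 nm from the nucleus.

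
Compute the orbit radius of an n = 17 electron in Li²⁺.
5.0977 nm (or 50.9774 Å)

The Bohr radius formula is:
r_n = n² a₀ / Z

where a₀ = 0.0529177 nm is the Bohr radius.

For Li²⁺ (Z = 3) at n = 17:
r_17 = 17² × 0.0529177 nm / 3
r_17 = 289 × 0.0529177 nm / 3
r_17 = 15.29322 nm / 3
r_17 = 5.0977 nm

The electron orbits at approximately 5.0977 nm from the nucleus.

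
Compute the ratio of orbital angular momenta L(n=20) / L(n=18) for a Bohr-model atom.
1.111111

In the Bohr model, L_n = nℏ, so the ratio is purely the ratio of quantum numbers:

L_20/L_18 = 20ℏ / 18ℏ = 20/18 = 1.111111

The angular momentum scales linearly with n.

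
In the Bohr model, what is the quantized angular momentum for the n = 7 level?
7.38e-34 J·s (or 7ℏ)

In the Bohr model, angular momentum is quantized:
L = nℏ

where ℏ = h/(2π) = 1.0546e-34 J·s

For n = 7:
L = 7 × 1.0546e-34 J·s
L = 7.38e-34 J·s

This can also be written as L = 7ℏ.
The angular momentum is an integer multiple of the reduced Planck constant.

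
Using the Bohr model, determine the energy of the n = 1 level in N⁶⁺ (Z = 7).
-666.67930 eV

For hydrogen-like ions, the energy levels scale with Z²:
E_n = -13.6057 Z² / n² eV

For N⁶⁺ (Z = 7) at n = 1:
E_1 = -13.6057 × 7² / 1²
E_1 = -13.6057 × 49 / 1
E_1 = -666.6793 / 1
E_1 = -666.67930 eV

The energy is 49 times more negative than hydrogen at the same n due to the stronger nuclear charge.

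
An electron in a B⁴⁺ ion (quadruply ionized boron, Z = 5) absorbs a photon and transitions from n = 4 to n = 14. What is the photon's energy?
19.52349 eV

The energy levels of a hydrogen-like atom are E_n = -13.6057 Z² eV / n².

Energy at n = 4: E_4 = -13.6057 × 5² / 4² = -21.25890625 eV
Energy at n = 14: E_14 = -13.6057 × 5² / 14² = -1.73542092 eV

The excitation energy is the difference:
ΔE = E_14 - E_4
ΔE = -1.73542092 - (-21.25890625)
ΔE = 19.52349 eV

Since this is positive, energy must be absorbed (photon absorption).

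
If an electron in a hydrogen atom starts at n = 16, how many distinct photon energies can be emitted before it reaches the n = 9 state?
28

The electron can occupy levels n = 9, 10, ..., 16 during de-excitation — that is m = 16 - 9 + 1 = 8 distinct levels.

The number of distinct spectral lines equals the number of ways to choose 2 of these m levels (each pair gives one possible emission transition):

Number of lines = m(m-1)/2 = 8×7/2 = 28

These correspond to all possible transitions between the 8 levels:
16 → 15, 16 → 14, 16 → 13, 16 → 12, 16 → 11, 16 → 10, 16 → 9, 15 → 14...

Each transition produces a photon with a unique energy (and thus wavelength). This count does not depend on Z.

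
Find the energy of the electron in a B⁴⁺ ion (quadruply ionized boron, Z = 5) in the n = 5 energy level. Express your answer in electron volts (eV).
-13.61 eV

The energy levels of a hydrogen-like atom are given by:
E_n = -13.6057 Z² / n² eV  (with Z = 5 for B⁴⁺)

For n = 5:
E_5 = -13.6057 × 5² / 5²
E_5 = -13.6057 × 25 / 25
E_5 = -13.61 eV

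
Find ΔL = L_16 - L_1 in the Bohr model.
1.5819e-33 J·s (or 15ℏ)

In the Bohr model, L_n = nℏ where ℏ = 1.054572e-34 J·s.

L_16 = 16ℏ = 1.687315e-33 J·s
L_1 = 1ℏ = 1.054572e-34 J·s

ΔL = L_16 - L_1 = (16 - 1)ℏ = 15ℏ
ΔL = 15 × 1.054572e-34 J·s = 1.5819e-33 J·s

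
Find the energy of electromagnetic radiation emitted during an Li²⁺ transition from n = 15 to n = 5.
4.353824 eV

The energy levels are E_n = -13.6057 Z² eV / n².

Energy at n = 15: E_15 = -13.6057 × 3² / 15² = -0.544228000 eV
Energy at n = 5: E_5 = -13.6057 × 3² / 5² = -4.898052000 eV

For emission (electron falling to lower state), the photon energy is:
E_photon = E_15 - E_5 = |-0.544228000 - (-4.898052000)|
E_photon = 4.353824 eV

This energy is carried away by the emitted photon.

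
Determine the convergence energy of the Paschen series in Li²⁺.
13.61 eV

The series limit corresponds to the transition from n = ∞ to n = 3.
This is the highest energy (shortest wavelength) transition in the Paschen series.

E_∞ = 0 eV
E_3 = -13.6057 × 3² / 3² = -13.61 eV

Energy at series limit:
ΔE = E_∞ - E_3 = 0 - (-13.61) = 13.61 eV

This energy equals the ionization energy from the n = 3 state of Li²⁺.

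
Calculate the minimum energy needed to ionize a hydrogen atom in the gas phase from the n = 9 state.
0.17 eV

The ionization energy is the energy needed to remove the electron completely (n → ∞).

For hydrogen, E_n = -13.6057 eV / n².

At n = 9: E_9 = -13.6057 / 9² = -0.16797 eV
At n = ∞: E_∞ = 0 eV

Ionization energy = E_∞ - E_9 = 0 - (-0.16797) = 0.16797 eV
Ionization energy ≈ 0.17 eV

This is also called the binding energy of the electron in state n = 9.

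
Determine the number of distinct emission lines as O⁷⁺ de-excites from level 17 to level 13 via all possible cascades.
10

The electron can occupy levels n = 13, 14, ..., 17 during de-excitation — that is m = 17 - 13 + 1 = 5 distinct levels.

The number of distinct spectral lines equals the number of ways to choose 2 of these m levels (each pair gives one possible emission transition):

Number of lines = m(m-1)/2 = 5×4/2 = 10

These correspond to all possible transitions between the 5 levels:
17 → 16, 17 → 15, 17 → 14, 17 → 13, 16 → 15, 16 → 14, 16 → 13, 15 → 14...

Each transition produces a photon with a unique energy (and thus wavelength). This count does not depend on Z.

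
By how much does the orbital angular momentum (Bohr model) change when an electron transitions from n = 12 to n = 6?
6.33e-34 J·s (or 6ℏ)

In the Bohr model, L_n = nℏ where ℏ = 1.0546e-34 J·s.

L_12 = 12ℏ = 1.2655e-33 J·s
L_6 = 6ℏ = 6.3276e-34 J·s

ΔL = L_12 - L_6 = (12 - 6)ℏ = 6ℏ
ΔL = 6 × 1.0546e-34 J·s = 6.33e-34 J·s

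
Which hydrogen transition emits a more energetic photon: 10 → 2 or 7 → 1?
7 → 1

Calculate the energy for each transition:

Transition 10 → 2:
ΔE₁ = |E_2 - E_10| = |-13.6057/2² - (-13.6057/10²)|
ΔE₁ = |-3.401425000000 - (-0.136057000000)| = 3.265368000 eV

Transition 7 → 1:
ΔE₂ = |E_1 - E_7| = |-13.6057/1² - (-13.6057/7²)|
ΔE₂ = |-13.605700000000 - (-0.277667346939)| = 13.328032653 eV

Since 13.328032653 eV > 3.265368000 eV, the transition 7 → 1 emits the more energetic photon.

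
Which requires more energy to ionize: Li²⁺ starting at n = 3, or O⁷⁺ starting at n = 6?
O⁷⁺ at n = 6 (E = -24.19 eV)

Using E_n = -13.6057 Z² / n² eV:

Li²⁺ (Z = 3) at n = 3:
E = -13.6057 × 3² / 3² = -13.6057 × 9 / 9 = -13.60570 eV

O⁷⁺ (Z = 8) at n = 6:
E = -13.6057 × 8² / 6² = -13.6057 × 64 / 36 = -24.18791 eV

Since -24.18791 eV < -13.60570 eV,
O⁷⁺ at n = 6 is more tightly bound (requires more energy to ionize).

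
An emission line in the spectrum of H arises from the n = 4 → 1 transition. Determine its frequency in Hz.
3.0842e+15 Hz

First, find the transition energy:
E_4 = -13.6057 / 4² = -0.850356 eV
E_1 = -13.6057 / 1² = -13.605700 eV
|ΔE| = |E_1 - E_4| = 12.755344 eV

Convert to Joules: E = 12.755344 eV × (1.602177 × 10⁻¹⁹ J/eV) = 2.043632e-18 J

Using E = hf:
f = E/h = 2.043632e-18 J / (6.62607 × 10⁻³⁴ J·s)
f = 3.0842e+15 Hz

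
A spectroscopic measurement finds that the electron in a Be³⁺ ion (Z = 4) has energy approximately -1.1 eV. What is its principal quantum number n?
n = 14

The exact energy levels follow E_n = -13.6057 Z² / n² eV with Z = 4.

The measured value (-1.1 eV) is reported to only 2 significant figures, so we must test candidate n values and see which one matches to that precision.

Candidate energies:
  n = 12:  E = -13.6057 × 4² / 12² = -1.51174 eV
  n = 13:  E = -13.6057 × 4² / 13² = -1.28811 eV
  n = 14:  E = -13.6057 × 4² / 14² = -1.11067 eV  ← matches
  n = 15:  E = -13.6057 × 4² / 15² = -0.96752 eV
  n = 16:  E = -13.6057 × 4² / 16² = -0.85036 eV

Checking against the measurement of -1.1 eV (2 sig figs), only n = 14 agrees:
E_14 = -1.11067 eV, which rounds to -1.1 eV ✓

Therefore n = 14.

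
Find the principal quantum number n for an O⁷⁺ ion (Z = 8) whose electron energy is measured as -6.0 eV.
n = 12

The exact energy levels follow E_n = -13.6057 Z² / n² eV with Z = 8.

The measured value (-6.0 eV) is reported to only 2 significant figures, so we must test candidate n values and see which one matches to that precision.

Candidate energies:
  n = 10:  E = -13.6057 × 8² / 10² = -8.70765 eV
  n = 11:  E = -13.6057 × 8² / 11² = -7.19640 eV
  n = 12:  E = -13.6057 × 8² / 12² = -6.04698 eV  ← matches
  n = 13:  E = -13.6057 × 8² / 13² = -5.15245 eV
  n = 14:  E = -13.6057 × 8² / 14² = -4.44268 eV

Checking against the measurement of -6.0 eV (2 sig figs), only n = 12 agrees:
E_12 = -6.04698 eV, which rounds to -6.0 eV ✓

Therefore n = 12.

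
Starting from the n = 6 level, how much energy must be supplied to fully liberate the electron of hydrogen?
0.38 eV

The ionization energy is the energy needed to remove the electron completely (n → ∞).

For hydrogen, E_n = -13.6057 eV / n².

At n = 6: E_6 = -13.6057 / 6² = -0.37794 eV
At n = ∞: E_∞ = 0 eV

Ionization energy = E_∞ - E_6 = 0 - (-0.37794) = 0.37794 eV
Ionization energy ≈ 0.38 eV

This is also called the binding energy of the electron in state n = 6.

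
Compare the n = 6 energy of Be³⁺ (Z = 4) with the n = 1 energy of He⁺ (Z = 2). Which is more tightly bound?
He⁺ at n = 1 (E = -54.42280 eV)

Using E_n = -13.6057 Z² / n² eV:

Be³⁺ (Z = 4) at n = 6:
E = -13.6057 × 4² / 6² = -13.6057 × 16 / 36 = -6.04697778 eV

He⁺ (Z = 2) at n = 1:
E = -13.6057 × 2² / 1² = -13.6057 × 4 / 1 = -54.42280000 eV

Since -54.42280000 eV < -6.04697778 eV,
He⁺ at n = 1 is more tightly bound (requires more energy to ionize).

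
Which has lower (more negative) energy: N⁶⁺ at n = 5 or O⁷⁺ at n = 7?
N⁶⁺ at n = 5 (E = -26.67 eV)

Using E_n = -13.6057 Z² / n² eV:

N⁶⁺ (Z = 7) at n = 5:
E = -13.6057 × 7² / 5² = -13.6057 × 49 / 25 = -26.66717 eV

O⁷⁺ (Z = 8) at n = 7:
E = -13.6057 × 8² / 7² = -13.6057 × 64 / 49 = -17.77071 eV

Since -26.66717 eV < -17.77071 eV,
N⁶⁺ at n = 5 is more tightly bound (requires more energy to ionize).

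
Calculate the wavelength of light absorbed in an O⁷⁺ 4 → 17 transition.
24.1168 nm

First, find the transition energy using E_n = -13.6057 Z² / n² eV:
E_4 = -13.6057 × 8² / 4² = -54.422800 eV
E_17 = -13.6057 × 8² / 17² = -3.013027 eV

Photon energy: |ΔE| = |E_17 - E_4| = 51.409773 eV

Convert to wavelength using E = hc/λ with hc = 1239.84 eV·nm:
λ = hc/E = 1239.84 eV·nm / 51.409773 eV
λ = 24.1168 nm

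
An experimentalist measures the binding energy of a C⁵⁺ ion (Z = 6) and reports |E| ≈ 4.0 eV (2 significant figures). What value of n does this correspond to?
n = 11

The exact energy levels follow E_n = -13.6057 Z² / n² eV with Z = 6.

The measured value (-4.0 eV) is reported to only 2 significant figures, so we must test candidate n values and see which one matches to that precision.

Candidate energies:
  n = 9:  E = -13.6057 × 6² / 9² = -6.046978 eV
  n = 10:  E = -13.6057 × 6² / 10² = -4.898052 eV
  n = 11:  E = -13.6057 × 6² / 11² = -4.047977 eV  ← matches
  n = 12:  E = -13.6057 × 6² / 12² = -3.401425 eV
  n = 13:  E = -13.6057 × 6² / 13² = -2.898256 eV

Checking against the measurement of -4.0 eV (2 sig figs), only n = 11 agrees:
E_11 = -4.047977 eV, which rounds to -4.0 eV ✓

Therefore n = 11.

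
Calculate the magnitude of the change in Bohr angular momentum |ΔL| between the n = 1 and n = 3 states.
2.11e-34 J·s (or 2ℏ)

In the Bohr model, L_n = nℏ where ℏ = 1.0546e-34 J·s.

L_3 = 3ℏ = 3.1638e-34 J·s
L_1 = 1ℏ = 1.0546e-34 J·s

ΔL = L_3 - L_1 = (3 - 1)ℏ = 2ℏ
ΔL = 2 × 1.0546e-34 J·s = 2.11e-34 J·s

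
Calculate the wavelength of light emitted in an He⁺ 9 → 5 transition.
823.8000 nm

First, find the transition energy using E_n = -13.6057 Z² / n² eV:
E_9 = -13.6057 × 2² / 9² = -0.67188642 eV
E_5 = -13.6057 × 2² / 5² = -2.17691200 eV

Photon energy: |ΔE| = |E_5 - E_9| = 1.50502558 eV

Convert to wavelength using E = hc/λ with hc = 1239.84 eV·nm:
λ = hc/E = 1239.84 eV·nm / 1.50502558 eV
λ = 823.8000 nm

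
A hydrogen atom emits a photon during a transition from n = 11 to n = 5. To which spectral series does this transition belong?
Pfund series

The spectral series in hydrogen are named based on the final (lower) energy level:
- Lyman series: n_final = 1 (ultraviolet)
- Balmer series: n_final = 2 (visible/near-UV)
- Paschen series: n_final = 3 (infrared)
- Brackett series: n_final = 4 (infrared)
- Pfund series: n_final = 5 (far infrared)

Since this transition ends at n = 5, it belongs to the Pfund series.

For reference, this 11 → 5 line has photon energy
ΔE = 13.6057 eV × (1/5² - 1/11²) = 0.4317841983 eV,
corresponding to wavelength λ = hc/ΔE = 1239.84 eV·nm / 0.4317841983 eV = 2871.4344 nm in the far infrared region.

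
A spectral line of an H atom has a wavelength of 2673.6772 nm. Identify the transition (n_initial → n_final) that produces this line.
n = 13 → n = 5

First, find the photon energy from the wavelength (hc = 1239.84 eV·nm):
E = hc/λ = 1239.84 eV·nm / 2673.6772 nm = 0.46372090 eV

The energy levels of hydrogen satisfy E_n = -13.6057 / n² eV, so an emission n_i → n_f releases
ΔE = 13.6057 × (1/n_f² − 1/n_i²) eV.

Setting ΔE equal to the photon energy:
1/n_f² − 1/n_i² = 0.46372090 / 13.6057 = 0.034082840

Since 1/n_i² must be positive, we need 1/n_f² > 0.034082840, i.e. n_f ≤ 5. For each allowed n_f, solve n_i = (1/n_f² − 0.034082840)^(−1/2) and check whether it is a whole number:
  n_f = 1: 1/n_i² = 1.000000000 − 0.034082840 = 0.965917160 → n_i = 1.017  (not an integer) ✗
  n_f = 2: 1/n_i² = 0.250000000 − 0.034082840 = 0.215917160 → n_i = 2.152  (not an integer) ✗
  n_f = 3: 1/n_i² = 0.111111111 − 0.034082840 = 0.077028271 → n_i = 3.603  (not an integer) ✗
  n_f = 4: 1/n_i² = 0.062500000 − 0.034082840 = 0.028417160 → n_i = 5.932  (not an integer) ✗
  n_f = 5: 1/n_i² = 0.040000000 − 0.034082840 = 0.005917160 → n_i = 13.000  → integer, n_i = 13 ✓

Only n_f = 5 gives an integer upper level, n_i = 13.

The transition is from n = 13 to n = 5 (emission).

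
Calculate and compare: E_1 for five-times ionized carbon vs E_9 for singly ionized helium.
C⁵⁺ at n = 1 (E = -489.805200 eV)

Using E_n = -13.6057 Z² / n² eV:

C⁵⁺ (Z = 6) at n = 1:
E = -13.6057 × 6² / 1² = -13.6057 × 36 / 1 = -489.805200000 eV

He⁺ (Z = 2) at n = 9:
E = -13.6057 × 2² / 9² = -13.6057 × 4 / 81 = -0.671886420 eV

Since -489.805200000 eV < -0.671886420 eV,
C⁵⁺ at n = 1 is more tightly bound (requires more energy to ionize).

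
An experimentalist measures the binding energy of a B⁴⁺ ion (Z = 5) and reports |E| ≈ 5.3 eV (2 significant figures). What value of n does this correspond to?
n = 8

The exact energy levels follow E_n = -13.6057 Z² / n² eV with Z = 5.

The measured value (-5.3 eV) is reported to only 2 significant figures, so we must test candidate n values and see which one matches to that precision.

Candidate energies:
  n = 6:  E = -13.6057 × 5² / 6² = -9.44840 eV
  n = 7:  E = -13.6057 × 5² / 7² = -6.94168 eV
  n = 8:  E = -13.6057 × 5² / 8² = -5.31473 eV  ← matches
  n = 9:  E = -13.6057 × 5² / 9² = -4.19929 eV
  n = 10:  E = -13.6057 × 5² / 10² = -3.40143 eV

Checking against the measurement of -5.3 eV (2 sig figs), only n = 8 agrees:
E_8 = -5.31473 eV, which rounds to -5.3 eV ✓

Therefore n = 8.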